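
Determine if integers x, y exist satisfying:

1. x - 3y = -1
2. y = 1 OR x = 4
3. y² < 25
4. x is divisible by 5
No

A contradictory subset is {x - 3y = -1, y = 1 OR x = 4, x is divisible by 5}. No integer assignment can satisfy these jointly:

  - x - 3y = -1: is a linear equation tying the variables together
  - y = 1 OR x = 4: forces a choice: either y = 1 or x = 4
  - x is divisible by 5: restricts x to multiples of 5

Split on the disjunction (y = 1 OR x = 4):
  • If y = 1: with y = 1, writing x = 5x', every remaining term of the linear equation is divisible by 5, so the left side is ≡ 0 (mod 5); but the right side 2 ≡ 2 (mod 5). No integers can satisfy it.
  • If x = 4: this contradicts the divisibility constraint — 4 is not a multiple of 5.
Both branches are infeasible, so the system has no integer solution.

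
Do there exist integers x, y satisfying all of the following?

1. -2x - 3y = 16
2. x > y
Yes

Take x = -2, y = -4. Substituting into each constraint:
  (1) -2(-2) - 3(-4) = 16 ✓
  (2) -2 > -4 ✓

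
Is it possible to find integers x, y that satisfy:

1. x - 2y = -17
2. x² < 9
Yes

Take x = 1, y = 9. Substituting into each constraint:
  (1) 1 - 2(9) = -17 ✓
  (2) x² = (1)² = 1, and 1 < 9 ✓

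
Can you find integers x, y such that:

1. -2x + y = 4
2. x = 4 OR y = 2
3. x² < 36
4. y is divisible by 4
Yes

Take x = 4, y = 12. Substituting into each constraint:
  (1) -2(4) + 12 = 4 ✓
  (2) x = 4, target 4 ✓ (first branch holds)
  (3) x² = (4)² = 16, and 16 < 36 ✓
  (4) 12 = 4 × 3, remainder 0 ✓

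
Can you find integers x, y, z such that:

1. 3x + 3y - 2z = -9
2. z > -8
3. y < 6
Yes

Take x = 0, y = 1, z = 6. Substituting into each constraint:
  (1) 3(0) + 3(1) - 2(6) = -9 ✓
  (2) 6 > -8 ✓
  (3) 1 < 6 ✓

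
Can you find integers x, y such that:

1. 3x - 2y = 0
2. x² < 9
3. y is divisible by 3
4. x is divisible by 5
Yes

Take x = 0, y = 0. Substituting into each constraint:
  (1) 3(0) - 2(0) = 0 ✓
  (2) x² = (0)² = 0, and 0 < 9 ✓
  (3) 0 = 3 × 0, remainder 0 ✓
  (4) 0 = 5 × 0, remainder 0 ✓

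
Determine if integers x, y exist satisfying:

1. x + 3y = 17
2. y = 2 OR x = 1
Yes

Take x = 11, y = 2. Substituting into each constraint:
  (1) 11 + 3(2) = 17 ✓
  (2) y = 2, target 2 ✓ (first branch holds)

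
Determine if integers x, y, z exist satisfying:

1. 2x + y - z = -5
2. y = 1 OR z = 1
Yes

Take x = -2, y = 0, z = 1. Substituting into each constraint:
  (1) 2(-2) + 0 + (-1) = -5 ✓
  (2) z = 1, target 1 ✓ (second branch holds)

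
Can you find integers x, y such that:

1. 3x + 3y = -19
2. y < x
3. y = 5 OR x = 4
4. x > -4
No

Even the single constraint (3x + 3y = -19) is infeasible over the integers.

  - 3x + 3y = -19: every term on the left is divisible by 3, so the LHS ≡ 0 (mod 3), but the RHS -19 is not — no integer solution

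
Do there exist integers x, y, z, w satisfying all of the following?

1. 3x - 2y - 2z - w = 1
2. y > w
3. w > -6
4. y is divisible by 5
Yes

Take x = 0, y = 0, z = 0, w = -1. Substituting into each constraint:
  (1) 3(0) - 2(0) - 2(0) + 1 = 1 ✓
  (2) 0 > -1 ✓
  (3) -1 > -6 ✓
  (4) 0 = 5 × 0, remainder 0 ✓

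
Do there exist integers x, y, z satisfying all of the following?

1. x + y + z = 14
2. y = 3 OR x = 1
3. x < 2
Yes

Take x = 1, y = 13, z = 0. Substituting into each constraint:
  (1) 1 + 13 + 0 = 14 ✓
  (2) x = 1, target 1 ✓ (second branch holds)
  (3) 1 < 2 ✓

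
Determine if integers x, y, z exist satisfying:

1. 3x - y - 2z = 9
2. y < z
Yes

Take x = 5, y = 0, z = 3. Substituting into each constraint:
  (1) 3(5) + 0 - 2(3) = 9 ✓
  (2) 0 < 3 ✓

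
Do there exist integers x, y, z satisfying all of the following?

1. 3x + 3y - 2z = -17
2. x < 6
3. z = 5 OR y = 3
Yes

Take x = -6, y = 3, z = 4. Substituting into each constraint:
  (1) 3(-6) + 3(3) - 2(4) = -17 ✓
  (2) -6 < 6 ✓
  (3) y = 3, target 3 ✓ (second branch holds)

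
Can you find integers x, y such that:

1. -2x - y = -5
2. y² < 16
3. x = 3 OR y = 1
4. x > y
Yes

Take x = 3, y = -1. Substituting into each constraint:
  (1) -2(3) + 1 = -5 ✓
  (2) y² = (-1)² = 1, and 1 < 16 ✓
  (3) x = 3, target 3 ✓ (first branch holds)
  (4) 3 > -1 ✓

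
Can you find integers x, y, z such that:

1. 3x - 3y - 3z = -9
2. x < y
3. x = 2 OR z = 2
Yes

Take x = -1, y = 0, z = 2. Substituting into each constraint:
  (1) 3(-1) - 3(0) - 3(2) = -9 ✓
  (2) -1 < 0 ✓
  (3) z = 2, target 2 ✓ (second branch holds)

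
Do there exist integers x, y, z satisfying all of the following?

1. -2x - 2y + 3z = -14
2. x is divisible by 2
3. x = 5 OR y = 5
Yes

Take x = 2, y = 5, z = 0. Substituting into each constraint:
  (1) -2(2) - 2(5) + 3(0) = -14 ✓
  (2) 2 = 2 × 1, remainder 0 ✓
  (3) y = 5, target 5 ✓ (second branch holds)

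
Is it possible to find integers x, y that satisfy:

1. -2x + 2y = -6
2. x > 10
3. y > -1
Yes

Take x = 11, y = 8. Substituting into each constraint:
  (1) -2(11) + 2(8) = -6 ✓
  (2) 11 > 10 ✓
  (3) 8 > -1 ✓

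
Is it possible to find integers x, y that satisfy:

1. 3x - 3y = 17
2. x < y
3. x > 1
No

Even the single constraint (3x - 3y = 17) is infeasible over the integers.

  - 3x - 3y = 17: every term on the left is divisible by 3, so the LHS ≡ 0 (mod 3), but the RHS 17 is not — no integer solution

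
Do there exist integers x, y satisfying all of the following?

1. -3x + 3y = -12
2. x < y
No

The full constraint system is jointly infeasible over the integers. Each constraint and what it forces:

  - -3x + 3y = -12: is a linear equation tying the variables together
  - x < y: bounds one variable relative to another variable

From the equation, x − y = 4, i.e. y − x = -4; but y > x requires y − x ≥ 1. Contradiction.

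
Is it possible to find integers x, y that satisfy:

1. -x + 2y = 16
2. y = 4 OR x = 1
Yes

Take x = -8, y = 4. Substituting into each constraint:
  (1) 8 + 2(4) = 16 ✓
  (2) y = 4, target 4 ✓ (first branch holds)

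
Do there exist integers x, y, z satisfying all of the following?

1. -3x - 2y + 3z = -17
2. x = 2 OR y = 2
Yes

Take x = 2, y = 1, z = -3. Substituting into each constraint:
  (1) -3(2) - 2(1) + 3(-3) = -17 ✓
  (2) x = 2, target 2 ✓ (first branch holds)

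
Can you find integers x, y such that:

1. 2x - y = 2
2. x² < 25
Yes

Take x = 1, y = 0. Substituting into each constraint:
  (1) 2(1) + 0 = 2 ✓
  (2) x² = (1)² = 1, and 1 < 25 ✓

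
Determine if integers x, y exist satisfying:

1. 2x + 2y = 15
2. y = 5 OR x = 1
No

Even the single constraint (2x + 2y = 15) is infeasible over the integers.

  - 2x + 2y = 15: every term on the left is divisible by 2, so the LHS ≡ 0 (mod 2), but the RHS 15 is not — no integer solution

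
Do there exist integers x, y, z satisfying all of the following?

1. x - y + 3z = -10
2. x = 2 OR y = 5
Yes

Take x = 2, y = 0, z = -4. Substituting into each constraint:
  (1) 2 + 0 + 3(-4) = -10 ✓
  (2) x = 2, target 2 ✓ (first branch holds)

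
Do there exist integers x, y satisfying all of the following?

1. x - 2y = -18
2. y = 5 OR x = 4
Yes

Take x = 4, y = 11. Substituting into each constraint:
  (1) 4 - 2(11) = -18 ✓
  (2) x = 4, target 4 ✓ (second branch holds)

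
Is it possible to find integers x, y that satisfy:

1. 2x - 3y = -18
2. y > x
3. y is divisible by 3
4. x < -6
Yes

Take x = -9, y = 0. Substituting into each constraint:
  (1) 2(-9) - 3(0) = -18 ✓
  (2) 0 > -9 ✓
  (3) 0 = 3 × 0, remainder 0 ✓
  (4) -9 < -6 ✓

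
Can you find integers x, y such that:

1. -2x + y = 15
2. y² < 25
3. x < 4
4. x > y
No

A contradictory subset is {-2x + y = 15, y² < 25, x > y}. No integer assignment can satisfy these jointly:

  - -2x + y = 15: is a linear equation tying the variables together
  - y² < 25: restricts y to |y| ≤ 4
  - x > y: bounds one variable relative to another variable

Propagating the comparison: x > y and y ≥ -4 give x ≥ -3. Range argument: with x ∈ [-3, ∞], y ∈ [-4, 4], the left side of the equation is at most 10, but the right side is 15 > 10. No integer solution exists.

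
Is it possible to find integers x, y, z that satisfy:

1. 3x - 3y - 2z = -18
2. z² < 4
Yes

Take x = -6, y = 0, z = 0. Substituting into each constraint:
  (1) 3(-6) - 3(0) - 2(0) = -18 ✓
  (2) z² = (0)² = 0, and 0 < 4 ✓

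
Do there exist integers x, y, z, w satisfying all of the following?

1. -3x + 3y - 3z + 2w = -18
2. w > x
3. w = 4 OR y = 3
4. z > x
Yes

Take x = 0, y = 3, z = 13, w = 6. Substituting into each constraint:
  (1) -3(0) + 3(3) - 3(13) + 2(6) = -18 ✓
  (2) 6 > 0 ✓
  (3) y = 3, target 3 ✓ (second branch holds)
  (4) 13 > 0 ✓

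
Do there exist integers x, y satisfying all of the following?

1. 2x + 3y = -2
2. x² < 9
Yes

Take x = -1, y = 0. Substituting into each constraint:
  (1) 2(-1) + 3(0) = -2 ✓
  (2) x² = (-1)² = 1, and 1 < 9 ✓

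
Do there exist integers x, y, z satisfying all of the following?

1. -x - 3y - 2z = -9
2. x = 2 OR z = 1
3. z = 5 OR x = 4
Yes

Take x = 4, y = 1, z = 1. Substituting into each constraint:
  (1) (-4) - 3(1) - 2(1) = -9 ✓
  (2) z = 1, target 1 ✓ (second branch holds)
  (3) x = 4, target 4 ✓ (second branch holds)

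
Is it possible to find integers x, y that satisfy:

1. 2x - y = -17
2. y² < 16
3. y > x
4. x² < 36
No

A contradictory subset is {2x - y = -17, y² < 16, x² < 36}. No integer assignment can satisfy these jointly:

  - 2x - y = -17: is a linear equation tying the variables together
  - y² < 16: restricts y to |y| ≤ 3
  - x² < 36: restricts x to |x| ≤ 5

Range argument: with x ∈ [-5, 5], y ∈ [-3, 3], the left side of the equation is at least -13, but the right side is -17 < -13. No integer solution exists.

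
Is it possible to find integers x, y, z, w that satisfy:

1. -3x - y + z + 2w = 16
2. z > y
Yes

Take x = 0, y = -2, z = 0, w = 7. Substituting into each constraint:
  (1) -3(0) + 2 + 0 + 2(7) = 16 ✓
  (2) 0 > -2 ✓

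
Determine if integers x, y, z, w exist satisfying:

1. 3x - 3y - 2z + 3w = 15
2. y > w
Yes

Take x = 0, y = 0, z = -9, w = -1. Substituting into each constraint:
  (1) 3(0) - 3(0) - 2(-9) + 3(-1) = 15 ✓
  (2) 0 > -1 ✓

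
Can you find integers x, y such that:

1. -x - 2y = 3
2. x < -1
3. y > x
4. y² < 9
Yes

Take x = -3, y = 0. Substituting into each constraint:
  (1) 3 - 2(0) = 3 ✓
  (2) -3 < -1 ✓
  (3) 0 > -3 ✓
  (4) y² = (0)² = 0, and 0 < 9 ✓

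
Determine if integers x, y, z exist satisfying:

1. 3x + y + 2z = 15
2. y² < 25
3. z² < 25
Yes

Take x = 5, y = 0, z = 0. Substituting into each constraint:
  (1) 3(5) + 0 + 2(0) = 15 ✓
  (2) y² = (0)² = 0, and 0 < 25 ✓
  (3) z² = (0)² = 0, and 0 < 25 ✓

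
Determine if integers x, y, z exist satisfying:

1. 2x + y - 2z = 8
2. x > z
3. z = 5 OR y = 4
Yes

Take x = 6, y = 6, z = 5. Substituting into each constraint:
  (1) 2(6) + 6 - 2(5) = 8 ✓
  (2) 6 > 5 ✓
  (3) z = 5, target 5 ✓ (first branch holds)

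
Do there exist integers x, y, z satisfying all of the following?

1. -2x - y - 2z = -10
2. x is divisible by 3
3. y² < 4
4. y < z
Yes

Take x = 3, y = 0, z = 2. Substituting into each constraint:
  (1) -2(3) + 0 - 2(2) = -10 ✓
  (2) 3 = 3 × 1, remainder 0 ✓
  (3) y² = (0)² = 0, and 0 < 4 ✓
  (4) 0 < 2 ✓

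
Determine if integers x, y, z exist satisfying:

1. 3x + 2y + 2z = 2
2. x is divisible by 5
Yes

Take x = 0, y = 0, z = 1. Substituting into each constraint:
  (1) 3(0) + 2(0) + 2(1) = 2 ✓
  (2) 0 = 5 × 0, remainder 0 ✓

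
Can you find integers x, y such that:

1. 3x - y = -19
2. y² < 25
Yes

Take x = -6, y = 1. Substituting into each constraint:
  (1) 3(-6) + (-1) = -19 ✓
  (2) y² = (1)² = 1, and 1 < 25 ✓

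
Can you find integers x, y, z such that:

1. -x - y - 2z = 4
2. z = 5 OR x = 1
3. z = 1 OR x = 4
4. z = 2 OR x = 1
Yes

Take x = 1, y = -7, z = 1. Substituting into each constraint:
  (1) (-1) + 7 - 2(1) = 4 ✓
  (2) x = 1, target 1 ✓ (second branch holds)
  (3) z = 1, target 1 ✓ (first branch holds)
  (4) x = 1, target 1 ✓ (second branch holds)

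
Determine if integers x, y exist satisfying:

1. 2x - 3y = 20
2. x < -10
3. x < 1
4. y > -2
No

A contradictory subset is {2x - 3y = 20, x < -10, y > -2}. No integer assignment can satisfy these jointly:

  - 2x - 3y = 20: is a linear equation tying the variables together
  - x < -10: bounds one variable relative to a constant
  - y > -2: bounds one variable relative to a constant

Range argument: with x ∈ [−∞, -11], y ∈ [-1, ∞], the left side of the equation is at most -19, but the right side is 20 > -19. No integer solution exists.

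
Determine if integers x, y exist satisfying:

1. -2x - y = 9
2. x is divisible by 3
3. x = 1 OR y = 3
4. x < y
Yes

Take x = -6, y = 3. Substituting into each constraint:
  (1) -2(-6) + (-3) = 9 ✓
  (2) -6 = 3 × -2, remainder 0 ✓
  (3) y = 3, target 3 ✓ (second branch holds)
  (4) -6 < 3 ✓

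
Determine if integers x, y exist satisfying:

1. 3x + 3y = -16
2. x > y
No

Even the single constraint (3x + 3y = -16) is infeasible over the integers.

  - 3x + 3y = -16: every term on the left is divisible by 3, so the LHS ≡ 0 (mod 3), but the RHS -16 is not — no integer solution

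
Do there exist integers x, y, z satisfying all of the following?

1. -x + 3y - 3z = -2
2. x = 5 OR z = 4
Yes

Take x = -10, y = 0, z = 4. Substituting into each constraint:
  (1) 10 + 3(0) - 3(4) = -2 ✓
  (2) z = 4, target 4 ✓ (second branch holds)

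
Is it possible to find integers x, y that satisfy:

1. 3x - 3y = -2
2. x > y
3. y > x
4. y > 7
No

Even the single constraint (3x - 3y = -2) is infeasible over the integers.

  - 3x - 3y = -2: every term on the left is divisible by 3, so the LHS ≡ 0 (mod 3), but the RHS -2 is not — no integer solution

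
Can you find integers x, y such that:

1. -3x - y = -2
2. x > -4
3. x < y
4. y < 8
Yes

Take x = 0, y = 2. Substituting into each constraint:
  (1) -3(0) + (-2) = -2 ✓
  (2) 0 > -4 ✓
  (3) 0 < 2 ✓
  (4) 2 < 8 ✓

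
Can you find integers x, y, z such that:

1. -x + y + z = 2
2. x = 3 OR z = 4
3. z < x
Yes

Take x = 5, y = 3, z = 4. Substituting into each constraint:
  (1) (-5) + 3 + 4 = 2 ✓
  (2) z = 4, target 4 ✓ (second branch holds)
  (3) 4 < 5 ✓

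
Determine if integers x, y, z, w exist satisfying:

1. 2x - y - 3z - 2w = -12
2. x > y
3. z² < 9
Yes

Take x = 1, y = 0, z = 0, w = 7. Substituting into each constraint:
  (1) 2(1) + 0 - 3(0) - 2(7) = -12 ✓
  (2) 1 > 0 ✓
  (3) z² = (0)² = 0, and 0 < 9 ✓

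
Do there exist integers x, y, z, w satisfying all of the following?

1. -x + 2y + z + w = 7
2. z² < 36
Yes

Take x = 0, y = 3, z = 1, w = 0. Substituting into each constraint:
  (1) 0 + 2(3) + 1 + 0 = 7 ✓
  (2) z² = (1)² = 1, and 1 < 36 ✓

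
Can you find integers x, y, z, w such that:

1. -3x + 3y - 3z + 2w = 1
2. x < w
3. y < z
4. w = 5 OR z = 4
Yes

Take x = 2, y = 0, z = 1, w = 5. Substituting into each constraint:
  (1) -3(2) + 3(0) - 3(1) + 2(5) = 1 ✓
  (2) 2 < 5 ✓
  (3) 0 < 1 ✓
  (4) w = 5, target 5 ✓ (first branch holds)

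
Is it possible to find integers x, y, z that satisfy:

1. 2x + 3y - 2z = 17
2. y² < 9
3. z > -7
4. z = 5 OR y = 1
Yes

Take x = 7, y = 1, z = 0. Substituting into each constraint:
  (1) 2(7) + 3(1) - 2(0) = 17 ✓
  (2) y² = (1)² = 1, and 1 < 9 ✓
  (3) 0 > -7 ✓
  (4) y = 1, target 1 ✓ (second branch holds)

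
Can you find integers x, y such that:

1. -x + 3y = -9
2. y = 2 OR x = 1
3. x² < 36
No

The full constraint system is jointly infeasible over the integers. Each constraint and what it forces:

  - -x + 3y = -9: is a linear equation tying the variables together
  - y = 2 OR x = 1: forces a choice: either y = 2 or x = 1
  - x² < 36: restricts x to |x| ≤ 5

Split on the disjunction (y = 2 OR x = 1):
  • If y = 2: the equation forces x = 15, but x² < 36 requires |x| ≤ 5.
  • If x = 1: with x = 1, every remaining term of the linear equation is divisible by 3, so the left side is ≡ 0 (mod 3); but the right side -8 ≡ 1 (mod 3). No integers can satisfy it.
Both branches are infeasible, so the system has no integer solution.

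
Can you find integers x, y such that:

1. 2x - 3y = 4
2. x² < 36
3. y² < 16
Yes

Take x = 2, y = 0. Substituting into each constraint:
  (1) 2(2) - 3(0) = 4 ✓
  (2) x² = (2)² = 4, and 4 < 36 ✓
  (3) y² = (0)² = 0, and 0 < 16 ✓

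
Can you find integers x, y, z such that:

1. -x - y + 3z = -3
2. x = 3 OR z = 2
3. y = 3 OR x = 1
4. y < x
Yes

Take x = 6, y = 3, z = 2. Substituting into each constraint:
  (1) (-6) + (-3) + 3(2) = -3 ✓
  (2) z = 2, target 2 ✓ (second branch holds)
  (3) y = 3, target 3 ✓ (first branch holds)
  (4) 3 < 6 ✓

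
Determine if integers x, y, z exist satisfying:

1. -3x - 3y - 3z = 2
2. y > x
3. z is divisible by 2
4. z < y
No

Even the single constraint (-3x - 3y - 3z = 2) is infeasible over the integers.

  - -3x - 3y - 3z = 2: every term on the left is divisible by 3, so the LHS ≡ 0 (mod 3), but the RHS 2 is not — no integer solution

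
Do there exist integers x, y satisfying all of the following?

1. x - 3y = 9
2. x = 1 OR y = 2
Yes

Take x = 15, y = 2. Substituting into each constraint:
  (1) 15 - 3(2) = 9 ✓
  (2) y = 2, target 2 ✓ (second branch holds)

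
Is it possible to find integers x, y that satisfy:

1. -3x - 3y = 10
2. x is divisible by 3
No

Even the single constraint (-3x - 3y = 10) is infeasible over the integers.

  - -3x - 3y = 10: every term on the left is divisible by 3, so the LHS ≡ 0 (mod 3), but the RHS 10 is not — no integer solution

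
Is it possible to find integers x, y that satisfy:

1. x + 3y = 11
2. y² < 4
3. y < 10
Yes

Take x = 11, y = 0. Substituting into each constraint:
  (1) 11 + 3(0) = 11 ✓
  (2) y² = (0)² = 0, and 0 < 4 ✓
  (3) 0 < 10 ✓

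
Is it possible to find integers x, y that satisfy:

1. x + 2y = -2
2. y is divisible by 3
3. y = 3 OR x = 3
Yes

Take x = -8, y = 3. Substituting into each constraint:
  (1) (-8) + 2(3) = -2 ✓
  (2) 3 = 3 × 1, remainder 0 ✓
  (3) y = 3, target 3 ✓ (first branch holds)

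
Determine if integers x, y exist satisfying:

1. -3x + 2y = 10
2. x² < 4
Yes

Take x = 0, y = 5. Substituting into each constraint:
  (1) -3(0) + 2(5) = 10 ✓
  (2) x² = (0)² = 0, and 0 < 4 ✓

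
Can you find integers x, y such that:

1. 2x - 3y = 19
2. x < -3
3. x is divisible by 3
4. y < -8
No

A contradictory subset is {2x - 3y = 19, x is divisible by 3}. No integer assignment can satisfy these jointly:

  - 2x - 3y = 19: is a linear equation tying the variables together
  - x is divisible by 3: restricts x to multiples of 3

Modular obstruction: writing x = 3x', every remaining term of the linear equation is divisible by 3, so the left side is ≡ 0 (mod 3); but the right side 19 ≡ 1 (mod 3). No integers can satisfy it.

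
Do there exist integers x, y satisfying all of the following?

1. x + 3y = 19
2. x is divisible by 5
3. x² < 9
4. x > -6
No

A contradictory subset is {x + 3y = 19, x is divisible by 5, x² < 9}. No integer assignment can satisfy these jointly:

  - x + 3y = 19: is a linear equation tying the variables together
  - x is divisible by 5: restricts x to multiples of 5
  - x² < 9: restricts x to |x| ≤ 2

The bounds confine x to {0} with 5 | x. For each value, substitute into the equation:
  • x = 0: the equation gives 3y = 19, so y would not be an integer.
Every case fails, so no integer solution exists.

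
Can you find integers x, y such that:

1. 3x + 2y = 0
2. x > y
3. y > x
No

A contradictory subset is {x > y, y > x}. No integer assignment can satisfy these jointly:

  - x > y: bounds one variable relative to another variable
  - y > x: bounds one variable relative to another variable

Direct contradiction: x > y and y > x cannot both hold.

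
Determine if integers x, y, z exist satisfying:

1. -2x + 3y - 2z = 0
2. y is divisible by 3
Yes

Take x = 0, y = 0, z = 0. Substituting into each constraint:
  (1) -2(0) + 3(0) - 2(0) = 0 ✓
  (2) 0 = 3 × 0, remainder 0 ✓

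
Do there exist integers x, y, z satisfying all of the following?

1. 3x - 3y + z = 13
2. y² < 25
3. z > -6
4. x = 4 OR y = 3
Yes

Take x = 4, y = 0, z = 1. Substituting into each constraint:
  (1) 3(4) - 3(0) + 1 = 13 ✓
  (2) y² = (0)² = 0, and 0 < 25 ✓
  (3) 1 > -6 ✓
  (4) x = 4, target 4 ✓ (first branch holds)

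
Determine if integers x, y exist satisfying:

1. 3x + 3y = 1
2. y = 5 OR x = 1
No

Even the single constraint (3x + 3y = 1) is infeasible over the integers.

  - 3x + 3y = 1: every term on the left is divisible by 3, so the LHS ≡ 0 (mod 3), but the RHS 1 is not — no integer solution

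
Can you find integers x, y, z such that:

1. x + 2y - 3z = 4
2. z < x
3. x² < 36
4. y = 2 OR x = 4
Yes

Take x = 4, y = 0, z = 0. Substituting into each constraint:
  (1) 4 + 2(0) - 3(0) = 4 ✓
  (2) 0 < 4 ✓
  (3) x² = (4)² = 16, and 16 < 36 ✓
  (4) x = 4, target 4 ✓ (second branch holds)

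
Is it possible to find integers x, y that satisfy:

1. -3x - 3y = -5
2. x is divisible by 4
No

Even the single constraint (-3x - 3y = -5) is infeasible over the integers.

  - -3x - 3y = -5: every term on the left is divisible by 3, so the LHS ≡ 0 (mod 3), but the RHS -5 is not — no integer solution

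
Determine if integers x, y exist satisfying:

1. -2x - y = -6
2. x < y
Yes

Take x = 1, y = 4. Substituting into each constraint:
  (1) -2(1) + (-4) = -6 ✓
  (2) 1 < 4 ✓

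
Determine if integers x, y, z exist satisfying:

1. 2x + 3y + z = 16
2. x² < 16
Yes

Take x = 2, y = 4, z = 0. Substituting into each constraint:
  (1) 2(2) + 3(4) + 0 = 16 ✓
  (2) x² = (2)² = 4, and 4 < 16 ✓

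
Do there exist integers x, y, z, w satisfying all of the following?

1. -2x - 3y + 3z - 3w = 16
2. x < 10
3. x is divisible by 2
Yes

Take x = 4, y = 0, z = 0, w = -8. Substituting into each constraint:
  (1) -2(4) - 3(0) + 3(0) - 3(-8) = 16 ✓
  (2) 4 < 10 ✓
  (3) 4 = 2 × 2, remainder 0 ✓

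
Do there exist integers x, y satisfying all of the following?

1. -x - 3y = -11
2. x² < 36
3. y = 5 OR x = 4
Yes

Take x = -4, y = 5. Substituting into each constraint:
  (1) 4 - 3(5) = -11 ✓
  (2) x² = (-4)² = 16, and 16 < 36 ✓
  (3) y = 5, target 5 ✓ (first branch holds)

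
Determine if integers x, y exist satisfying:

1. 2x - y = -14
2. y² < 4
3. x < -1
Yes

Take x = -7, y = 0. Substituting into each constraint:
  (1) 2(-7) + 0 = -14 ✓
  (2) y² = (0)² = 0, and 0 < 4 ✓
  (3) -7 < -1 ✓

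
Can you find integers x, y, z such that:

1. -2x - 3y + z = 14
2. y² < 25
Yes

Take x = 0, y = 0, z = 14. Substituting into each constraint:
  (1) -2(0) - 3(0) + 14 = 14 ✓
  (2) y² = (0)² = 0, and 0 < 25 ✓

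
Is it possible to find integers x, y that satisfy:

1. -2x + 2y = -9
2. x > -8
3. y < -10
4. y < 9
No

Even the single constraint (-2x + 2y = -9) is infeasible over the integers.

  - -2x + 2y = -9: every term on the left is divisible by 2, so the LHS ≡ 0 (mod 2), but the RHS -9 is not — no integer solution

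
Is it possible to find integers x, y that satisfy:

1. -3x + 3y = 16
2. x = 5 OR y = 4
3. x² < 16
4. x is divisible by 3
No

Even the single constraint (-3x + 3y = 16) is infeasible over the integers.

  - -3x + 3y = 16: every term on the left is divisible by 3, so the LHS ≡ 0 (mod 3), but the RHS 16 is not — no integer solution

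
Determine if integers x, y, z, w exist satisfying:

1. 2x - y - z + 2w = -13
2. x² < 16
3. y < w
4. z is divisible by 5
Yes

Take x = 1, y = -17, z = 0, w = -16. Substituting into each constraint:
  (1) 2(1) + 17 + 0 + 2(-16) = -13 ✓
  (2) x² = (1)² = 1, and 1 < 16 ✓
  (3) -17 < -16 ✓
  (4) 0 = 5 × 0, remainder 0 ✓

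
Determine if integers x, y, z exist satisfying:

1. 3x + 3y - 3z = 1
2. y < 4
No

Even the single constraint (3x + 3y - 3z = 1) is infeasible over the integers.

  - 3x + 3y - 3z = 1: every term on the left is divisible by 3, so the LHS ≡ 0 (mod 3), but the RHS 1 is not — no integer solution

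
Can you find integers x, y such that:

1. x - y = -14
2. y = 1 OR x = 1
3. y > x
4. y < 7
Yes

Take x = -13, y = 1. Substituting into each constraint:
  (1) (-13) + (-1) = -14 ✓
  (2) y = 1, target 1 ✓ (first branch holds)
  (3) 1 > -13 ✓
  (4) 1 < 7 ✓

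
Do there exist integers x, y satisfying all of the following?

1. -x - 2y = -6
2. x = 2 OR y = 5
Yes

Take x = 2, y = 2. Substituting into each constraint:
  (1) (-2) - 2(2) = -6 ✓
  (2) x = 2, target 2 ✓ (first branch holds)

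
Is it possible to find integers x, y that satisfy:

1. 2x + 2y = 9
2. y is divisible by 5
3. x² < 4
No

Even the single constraint (2x + 2y = 9) is infeasible over the integers.

  - 2x + 2y = 9: every term on the left is divisible by 2, so the LHS ≡ 0 (mod 2), but the RHS 9 is not — no integer solution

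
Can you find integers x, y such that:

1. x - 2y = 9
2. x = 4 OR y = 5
Yes

Take x = 19, y = 5. Substituting into each constraint:
  (1) 19 - 2(5) = 9 ✓
  (2) y = 5, target 5 ✓ (second branch holds)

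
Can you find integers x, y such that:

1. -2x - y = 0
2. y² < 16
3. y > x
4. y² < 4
No

A contradictory subset is {-2x - y = 0, y > x, y² < 4}. No integer assignment can satisfy these jointly:

  - -2x - y = 0: is a linear equation tying the variables together
  - y > x: bounds one variable relative to another variable
  - y² < 4: restricts y to |y| ≤ 1

The bounds confine y to {-1, 0, 1}. For each value, substitute into the equation:
  • y = -1: the equation gives -2x = -1, so x would not be an integer.
  • y = 0: the equation forces x = 0, but y > x fails since 0 ≤ 0.
  • y = 1: the equation gives -2x = 1, so x would not be an integer.
Every case fails, so no integer solution exists.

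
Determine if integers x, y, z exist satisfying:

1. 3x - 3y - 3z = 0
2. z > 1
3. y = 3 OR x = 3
Yes

Take x = 3, y = 1, z = 2. Substituting into each constraint:
  (1) 3(3) - 3(1) - 3(2) = 0 ✓
  (2) 2 > 1 ✓
  (3) x = 3, target 3 ✓ (second branch holds)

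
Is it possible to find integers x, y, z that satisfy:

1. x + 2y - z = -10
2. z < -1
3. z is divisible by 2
Yes

Take x = 0, y = -6, z = -2. Substituting into each constraint:
  (1) 0 + 2(-6) + 2 = -10 ✓
  (2) -2 < -1 ✓
  (3) -2 = 2 × -1, remainder 0 ✓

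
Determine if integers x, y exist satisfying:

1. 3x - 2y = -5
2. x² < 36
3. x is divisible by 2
No

A contradictory subset is {3x - 2y = -5, x is divisible by 2}. No integer assignment can satisfy these jointly:

  - 3x - 2y = -5: is a linear equation tying the variables together
  - x is divisible by 2: restricts x to multiples of 2

Modular obstruction: writing x = 2x', every remaining term of the linear equation is divisible by 2, so the left side is ≡ 0 (mod 2); but the right side -5 ≡ 1 (mod 2). No integers can satisfy it.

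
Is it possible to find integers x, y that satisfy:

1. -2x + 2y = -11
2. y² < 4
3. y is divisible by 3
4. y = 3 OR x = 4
No

Even the single constraint (-2x + 2y = -11) is infeasible over the integers.

  - -2x + 2y = -11: every term on the left is divisible by 2, so the LHS ≡ 0 (mod 2), but the RHS -11 is not — no integer solution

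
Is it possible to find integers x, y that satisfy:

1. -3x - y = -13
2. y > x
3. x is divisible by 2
Yes

Take x = 0, y = 13. Substituting into each constraint:
  (1) -3(0) + (-13) = -13 ✓
  (2) 13 > 0 ✓
  (3) 0 = 2 × 0, remainder 0 ✓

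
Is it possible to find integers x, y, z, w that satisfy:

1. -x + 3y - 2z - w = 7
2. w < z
Yes

Take x = -9, y = 0, z = 1, w = 0. Substituting into each constraint:
  (1) 9 + 3(0) - 2(1) + 0 = 7 ✓
  (2) 0 < 1 ✓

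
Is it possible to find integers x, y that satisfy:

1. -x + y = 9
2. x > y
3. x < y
No

A contradictory subset is {x > y, x < y}. No integer assignment can satisfy these jointly:

  - x > y: bounds one variable relative to another variable
  - x < y: bounds one variable relative to another variable

Direct contradiction: x > y and y > x cannot both hold.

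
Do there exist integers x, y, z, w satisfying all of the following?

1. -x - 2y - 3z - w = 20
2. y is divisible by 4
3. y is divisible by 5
Yes

Take x = -20, y = 0, z = 0, w = 0. Substituting into each constraint:
  (1) 20 - 2(0) - 3(0) + 0 = 20 ✓
  (2) 0 = 4 × 0, remainder 0 ✓
  (3) 0 = 5 × 0, remainder 0 ✓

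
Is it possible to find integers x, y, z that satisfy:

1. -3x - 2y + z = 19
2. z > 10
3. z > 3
Yes

Take x = 0, y = 0, z = 19. Substituting into each constraint:
  (1) -3(0) - 2(0) + 19 = 19 ✓
  (2) 19 > 10 ✓
  (3) 19 > 3 ✓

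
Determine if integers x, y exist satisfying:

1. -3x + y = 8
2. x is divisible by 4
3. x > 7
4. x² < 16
No

A contradictory subset is {x > 7, x² < 16}. No integer assignment can satisfy these jointly:

  - x > 7: bounds one variable relative to a constant
  - x² < 16: restricts x to |x| ≤ 3

Direct contradiction: the bounds on x require x ≥ 8 and x ≤ 3 simultaneously, which is empty.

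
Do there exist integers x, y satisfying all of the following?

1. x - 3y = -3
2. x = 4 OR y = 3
Yes

Take x = 6, y = 3. Substituting into each constraint:
  (1) 6 - 3(3) = -3 ✓
  (2) y = 3, target 3 ✓ (second branch holds)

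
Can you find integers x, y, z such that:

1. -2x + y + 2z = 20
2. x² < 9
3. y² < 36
Yes

Take x = -1, y = 0, z = 9. Substituting into each constraint:
  (1) -2(-1) + 0 + 2(9) = 20 ✓
  (2) x² = (-1)² = 1, and 1 < 9 ✓
  (3) y² = (0)² = 0, and 0 < 36 ✓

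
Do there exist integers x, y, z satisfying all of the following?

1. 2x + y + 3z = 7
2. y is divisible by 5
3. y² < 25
Yes

Take x = 2, y = 0, z = 1. Substituting into each constraint:
  (1) 2(2) + 0 + 3(1) = 7 ✓
  (2) 0 = 5 × 0, remainder 0 ✓
  (3) y² = (0)² = 0, and 0 < 25 ✓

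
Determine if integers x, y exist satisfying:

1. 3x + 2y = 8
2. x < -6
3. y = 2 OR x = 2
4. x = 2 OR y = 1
No

A contradictory subset is {3x + 2y = 8, x < -6, y = 2 OR x = 2}. No integer assignment can satisfy these jointly:

  - 3x + 2y = 8: is a linear equation tying the variables together
  - x < -6: bounds one variable relative to a constant
  - y = 2 OR x = 2: forces a choice: either y = 2 or x = 2

Split on the disjunction (y = 2 OR x = 2):
  • If y = 2: with y = 2, every remaining term of the linear equation is divisible by 3, so the left side is ≡ 0 (mod 3); but the right side 4 ≡ 1 (mod 3). No integers can satisfy it.
  • If x = 2: this contradicts the bound x ≤ -7.
Both branches are infeasible, so the system has no integer solution.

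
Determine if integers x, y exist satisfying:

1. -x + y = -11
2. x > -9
Yes

Take x = 11, y = 0. Substituting into each constraint:
  (1) (-11) + 0 = -11 ✓
  (2) 11 > -9 ✓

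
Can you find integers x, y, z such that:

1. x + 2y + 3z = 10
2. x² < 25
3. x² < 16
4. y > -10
Yes

Take x = 0, y = 5, z = 0. Substituting into each constraint:
  (1) 0 + 2(5) + 3(0) = 10 ✓
  (2) x² = (0)² = 0, and 0 < 25 ✓
  (3) x² = (0)² = 0, and 0 < 16 ✓
  (4) 5 > -10 ✓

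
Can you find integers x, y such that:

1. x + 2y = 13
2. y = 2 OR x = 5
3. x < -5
No

The full constraint system is jointly infeasible over the integers. Each constraint and what it forces:

  - x + 2y = 13: is a linear equation tying the variables together
  - y = 2 OR x = 5: forces a choice: either y = 2 or x = 5
  - x < -5: bounds one variable relative to a constant

Split on the disjunction (y = 2 OR x = 5):
  • If y = 2: the equation forces x = 9, which contradicts the bound x ≤ -6.
  • If x = 5: this contradicts the bound x ≤ -6.
Both branches are infeasible, so the system has no integer solution.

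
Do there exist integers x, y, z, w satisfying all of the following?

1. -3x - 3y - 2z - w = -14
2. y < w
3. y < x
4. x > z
Yes

Take x = 3, y = 0, z = 2, w = 1. Substituting into each constraint:
  (1) -3(3) - 3(0) - 2(2) + (-1) = -14 ✓
  (2) 0 < 1 ✓
  (3) 0 < 3 ✓
  (4) 3 > 2 ✓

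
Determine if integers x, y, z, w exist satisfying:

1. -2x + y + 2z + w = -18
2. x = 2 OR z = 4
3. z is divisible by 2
Yes

Take x = 0, y = 0, z = 4, w = -26. Substituting into each constraint:
  (1) -2(0) + 0 + 2(4) + (-26) = -18 ✓
  (2) z = 4, target 4 ✓ (second branch holds)
  (3) 4 = 2 × 2, remainder 0 ✓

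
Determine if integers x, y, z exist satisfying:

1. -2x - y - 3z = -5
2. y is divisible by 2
Yes

Take x = 1, y = 0, z = 1. Substituting into each constraint:
  (1) -2(1) + 0 - 3(1) = -5 ✓
  (2) 0 = 2 × 0, remainder 0 ✓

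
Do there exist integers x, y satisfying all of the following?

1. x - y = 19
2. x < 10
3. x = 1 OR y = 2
Yes

Take x = 1, y = -18. Substituting into each constraint:
  (1) 1 + 18 = 19 ✓
  (2) 1 < 10 ✓
  (3) x = 1, target 1 ✓ (first branch holds)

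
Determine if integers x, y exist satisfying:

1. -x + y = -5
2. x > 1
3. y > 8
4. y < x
Yes

Take x = 14, y = 9. Substituting into each constraint:
  (1) (-14) + 9 = -5 ✓
  (2) 14 > 1 ✓
  (3) 9 > 8 ✓
  (4) 9 < 14 ✓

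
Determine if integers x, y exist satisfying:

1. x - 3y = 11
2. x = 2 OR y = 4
Yes

Take x = 23, y = 4. Substituting into each constraint:
  (1) 23 - 3(4) = 11 ✓
  (2) y = 4, target 4 ✓ (second branch holds)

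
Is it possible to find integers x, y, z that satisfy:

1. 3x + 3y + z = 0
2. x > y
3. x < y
No

A contradictory subset is {x > y, x < y}. No integer assignment can satisfy these jointly:

  - x > y: bounds one variable relative to another variable
  - x < y: bounds one variable relative to another variable

Direct contradiction: x > y and y > x cannot both hold.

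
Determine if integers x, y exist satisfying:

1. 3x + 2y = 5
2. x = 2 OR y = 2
No

The full constraint system is jointly infeasible over the integers. Each constraint and what it forces:

  - 3x + 2y = 5: is a linear equation tying the variables together
  - x = 2 OR y = 2: forces a choice: either x = 2 or y = 2

Split on the disjunction (x = 2 OR y = 2):
  • If x = 2: with x = 2, every remaining term of the linear equation is divisible by 2, so the left side is ≡ 0 (mod 2); but the right side -1 ≡ 1 (mod 2). No integers can satisfy it.
  • If y = 2: with y = 2, every remaining term of the linear equation is divisible by 3, so the left side is ≡ 0 (mod 3); but the right side 1 ≡ 1 (mod 3). No integers can satisfy it.
Both branches are infeasible, so the system has no integer solution.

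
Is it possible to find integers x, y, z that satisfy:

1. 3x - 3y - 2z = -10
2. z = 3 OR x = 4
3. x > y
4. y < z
Yes

Take x = 4, y = 2, z = 8. Substituting into each constraint:
  (1) 3(4) - 3(2) - 2(8) = -10 ✓
  (2) x = 4, target 4 ✓ (second branch holds)
  (3) 4 > 2 ✓
  (4) 2 < 8 ✓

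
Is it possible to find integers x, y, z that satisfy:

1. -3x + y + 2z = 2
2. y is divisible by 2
Yes

Take x = 0, y = 0, z = 1. Substituting into each constraint:
  (1) -3(0) + 0 + 2(1) = 2 ✓
  (2) 0 = 2 × 0, remainder 0 ✓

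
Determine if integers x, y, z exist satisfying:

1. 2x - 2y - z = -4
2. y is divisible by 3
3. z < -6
Yes

Take x = -6, y = 0, z = -8. Substituting into each constraint:
  (1) 2(-6) - 2(0) + 8 = -4 ✓
  (2) 0 = 3 × 0, remainder 0 ✓
  (3) -8 < -6 ✓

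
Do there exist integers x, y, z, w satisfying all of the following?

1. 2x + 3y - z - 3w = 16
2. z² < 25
Yes

Take x = 0, y = 0, z = 2, w = -6. Substituting into each constraint:
  (1) 2(0) + 3(0) + (-2) - 3(-6) = 16 ✓
  (2) z² = (2)² = 4, and 4 < 25 ✓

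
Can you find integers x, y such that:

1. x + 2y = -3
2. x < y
Yes

Take x = -3, y = 0. Substituting into each constraint:
  (1) (-3) + 2(0) = -3 ✓
  (2) -3 < 0 ✓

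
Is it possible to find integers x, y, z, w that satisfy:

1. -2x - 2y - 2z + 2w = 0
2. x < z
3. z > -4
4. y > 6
Yes

Take x = -1, y = 7, z = 0, w = 6. Substituting into each constraint:
  (1) -2(-1) - 2(7) - 2(0) + 2(6) = 0 ✓
  (2) -1 < 0 ✓
  (3) 0 > -4 ✓
  (4) 7 > 6 ✓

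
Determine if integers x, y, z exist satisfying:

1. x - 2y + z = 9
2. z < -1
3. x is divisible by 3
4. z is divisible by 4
Yes

Take x = 15, y = 1, z = -4. Substituting into each constraint:
  (1) 15 - 2(1) + (-4) = 9 ✓
  (2) -4 < -1 ✓
  (3) 15 = 3 × 5, remainder 0 ✓
  (4) -4 = 4 × -1, remainder 0 ✓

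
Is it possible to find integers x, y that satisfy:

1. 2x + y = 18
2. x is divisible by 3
Yes

Take x = 0, y = 18. Substituting into each constraint:
  (1) 2(0) + 18 = 18 ✓
  (2) 0 = 3 × 0, remainder 0 ✓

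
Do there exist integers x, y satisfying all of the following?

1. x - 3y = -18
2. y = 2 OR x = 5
Yes

Take x = -12, y = 2. Substituting into each constraint:
  (1) (-12) - 3(2) = -18 ✓
  (2) y = 2, target 2 ✓ (first branch holds)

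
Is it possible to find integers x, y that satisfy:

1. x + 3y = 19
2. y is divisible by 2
Yes

Take x = 19, y = 0. Substituting into each constraint:
  (1) 19 + 3(0) = 19 ✓
  (2) 0 = 2 × 0, remainder 0 ✓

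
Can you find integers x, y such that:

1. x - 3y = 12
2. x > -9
Yes

Take x = 0, y = -4. Substituting into each constraint:
  (1) 0 - 3(-4) = 12 ✓
  (2) 0 > -9 ✓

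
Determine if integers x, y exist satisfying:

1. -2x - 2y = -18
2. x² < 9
Yes

Take x = 0, y = 9. Substituting into each constraint:
  (1) -2(0) - 2(9) = -18 ✓
  (2) x² = (0)² = 0, and 0 < 9 ✓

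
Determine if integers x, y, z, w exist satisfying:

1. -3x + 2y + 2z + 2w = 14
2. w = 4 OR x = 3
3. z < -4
Yes

Take x = 4, y = 14, z = -5, w = 4. Substituting into each constraint:
  (1) -3(4) + 2(14) + 2(-5) + 2(4) = 14 ✓
  (2) w = 4, target 4 ✓ (first branch holds)
  (3) -5 < -4 ✓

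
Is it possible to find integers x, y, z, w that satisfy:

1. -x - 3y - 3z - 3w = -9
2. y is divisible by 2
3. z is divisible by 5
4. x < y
Yes

Take x = -3, y = 0, z = 0, w = 4. Substituting into each constraint:
  (1) 3 - 3(0) - 3(0) - 3(4) = -9 ✓
  (2) 0 = 2 × 0, remainder 0 ✓
  (3) 0 = 5 × 0, remainder 0 ✓
  (4) -3 < 0 ✓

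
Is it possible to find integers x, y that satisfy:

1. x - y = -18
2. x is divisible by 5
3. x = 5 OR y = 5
Yes

Take x = 5, y = 23. Substituting into each constraint:
  (1) 5 + (-23) = -18 ✓
  (2) 5 = 5 × 1, remainder 0 ✓
  (3) x = 5, target 5 ✓ (first branch holds)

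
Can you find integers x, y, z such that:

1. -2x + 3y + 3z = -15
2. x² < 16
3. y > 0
Yes

Take x = 0, y = 1, z = -6. Substituting into each constraint:
  (1) -2(0) + 3(1) + 3(-6) = -15 ✓
  (2) x² = (0)² = 0, and 0 < 16 ✓
  (3) 1 > 0 ✓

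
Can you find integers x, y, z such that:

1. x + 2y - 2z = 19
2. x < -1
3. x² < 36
Yes

Take x = -3, y = 11, z = 0. Substituting into each constraint:
  (1) (-3) + 2(11) - 2(0) = 19 ✓
  (2) -3 < -1 ✓
  (3) x² = (-3)² = 9, and 9 < 36 ✓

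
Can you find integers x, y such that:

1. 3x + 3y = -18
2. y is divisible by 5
Yes

Take x = -6, y = 0. Substituting into each constraint:
  (1) 3(-6) + 3(0) = -18 ✓
  (2) 0 = 5 × 0, remainder 0 ✓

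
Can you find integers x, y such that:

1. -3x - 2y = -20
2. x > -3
Yes

Take x = 0, y = 10. Substituting into each constraint:
  (1) -3(0) - 2(10) = -20 ✓
  (2) 0 > -3 ✓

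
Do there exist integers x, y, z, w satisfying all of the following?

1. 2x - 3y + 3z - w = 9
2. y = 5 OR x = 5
Yes

Take x = 4, y = 5, z = 0, w = -16. Substituting into each constraint:
  (1) 2(4) - 3(5) + 3(0) + 16 = 9 ✓
  (2) y = 5, target 5 ✓ (first branch holds)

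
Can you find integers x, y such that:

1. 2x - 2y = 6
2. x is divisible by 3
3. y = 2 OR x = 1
No

The full constraint system is jointly infeasible over the integers. Each constraint and what it forces:

  - 2x - 2y = 6: is a linear equation tying the variables together
  - x is divisible by 3: restricts x to multiples of 3
  - y = 2 OR x = 1: forces a choice: either y = 2 or x = 1

Split on the disjunction (y = 2 OR x = 1):
  • If y = 2: with y = 2, writing x = 3x', every remaining term of the linear equation is divisible by 6, so the left side is ≡ 0 (mod 6); but the right side 10 ≡ 4 (mod 6). No integers can satisfy it.
  • If x = 1: this contradicts the divisibility constraint — 1 is not a multiple of 3.
Both branches are infeasible, so the system has no integer solution.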